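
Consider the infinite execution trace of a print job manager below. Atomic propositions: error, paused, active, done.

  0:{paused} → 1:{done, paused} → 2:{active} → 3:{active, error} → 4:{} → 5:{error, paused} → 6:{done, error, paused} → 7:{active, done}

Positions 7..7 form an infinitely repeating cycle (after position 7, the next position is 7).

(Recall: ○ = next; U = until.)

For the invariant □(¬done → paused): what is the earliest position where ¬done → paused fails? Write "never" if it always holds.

Check ¬done → paused at each position in order: 0 ✓, 1 ✓.
At position 2 the labels are {active}, so ¬done → paused is false there. This is the first violation.

2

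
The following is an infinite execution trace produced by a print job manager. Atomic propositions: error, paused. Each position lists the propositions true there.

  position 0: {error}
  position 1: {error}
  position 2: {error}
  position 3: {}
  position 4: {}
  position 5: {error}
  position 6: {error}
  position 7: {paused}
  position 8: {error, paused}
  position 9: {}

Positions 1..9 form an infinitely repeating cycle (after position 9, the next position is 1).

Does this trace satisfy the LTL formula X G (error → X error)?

Does not hold

The position after 0 is 1; G (error → X error) is false there.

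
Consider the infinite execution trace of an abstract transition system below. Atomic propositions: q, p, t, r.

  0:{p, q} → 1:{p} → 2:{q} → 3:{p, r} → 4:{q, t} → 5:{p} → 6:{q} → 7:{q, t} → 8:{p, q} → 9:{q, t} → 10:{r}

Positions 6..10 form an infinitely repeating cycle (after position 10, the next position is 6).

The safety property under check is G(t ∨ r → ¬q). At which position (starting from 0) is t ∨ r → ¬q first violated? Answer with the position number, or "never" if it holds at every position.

4

Check t ∨ r → ¬q at each position in order: 0 ✓, 1 ✓, 2 ✓, 3 ✓.
At position 4 the labels are {q, t}, so t ∨ r → ¬q is false there. This is the first violation.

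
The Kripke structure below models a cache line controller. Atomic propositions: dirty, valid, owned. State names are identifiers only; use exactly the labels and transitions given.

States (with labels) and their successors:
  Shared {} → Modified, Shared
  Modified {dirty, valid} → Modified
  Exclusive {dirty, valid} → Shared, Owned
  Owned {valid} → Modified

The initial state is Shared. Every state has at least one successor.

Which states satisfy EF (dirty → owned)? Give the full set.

States satisfying dirty → owned: {Shared, Owned}.
States satisfying EF (dirty → owned): {Shared, Exclusive, Owned}.

{Shared, Exclusive, Owned}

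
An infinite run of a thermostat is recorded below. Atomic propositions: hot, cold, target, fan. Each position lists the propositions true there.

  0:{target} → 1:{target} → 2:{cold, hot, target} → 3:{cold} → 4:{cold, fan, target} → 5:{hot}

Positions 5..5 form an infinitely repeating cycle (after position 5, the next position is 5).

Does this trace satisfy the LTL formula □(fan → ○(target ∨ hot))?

fan → ○(target ∨ hot) holds at every position 0..5, and those are all positions ever visited, so □(fan → ○(target ∨ hot)) holds.
Positions where fan holds: 4.
Check ○(target ∨ hot) at each: 4→ok.

Holds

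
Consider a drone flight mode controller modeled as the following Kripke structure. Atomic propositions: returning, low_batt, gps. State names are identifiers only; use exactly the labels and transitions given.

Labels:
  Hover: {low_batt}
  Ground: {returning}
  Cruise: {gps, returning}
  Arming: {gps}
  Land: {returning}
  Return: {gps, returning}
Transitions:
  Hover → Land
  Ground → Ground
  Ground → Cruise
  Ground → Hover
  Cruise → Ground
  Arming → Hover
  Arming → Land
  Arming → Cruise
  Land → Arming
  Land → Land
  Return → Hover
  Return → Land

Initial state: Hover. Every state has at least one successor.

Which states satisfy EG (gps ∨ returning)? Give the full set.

{Ground, Cruise, Arming, Land, Return}

States satisfying gps ∨ returning: {Ground, Cruise, Arming, Land, Return}.
States satisfying EG (gps ∨ returning): {Ground, Cruise, Arming, Land, Return}.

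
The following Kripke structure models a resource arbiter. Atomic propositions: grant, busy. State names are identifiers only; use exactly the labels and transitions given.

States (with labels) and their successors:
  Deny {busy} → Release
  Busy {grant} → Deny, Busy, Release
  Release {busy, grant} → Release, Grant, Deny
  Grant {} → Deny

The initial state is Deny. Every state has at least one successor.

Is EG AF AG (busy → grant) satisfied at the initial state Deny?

States satisfying AF AG (busy → grant): ∅.
States satisfying EG AF AG (busy → grant): ∅.
No suitable path/successor from Deny witnesses the formula.
Deny ∉ Sat(EG AF AG (busy → grant)).

Violated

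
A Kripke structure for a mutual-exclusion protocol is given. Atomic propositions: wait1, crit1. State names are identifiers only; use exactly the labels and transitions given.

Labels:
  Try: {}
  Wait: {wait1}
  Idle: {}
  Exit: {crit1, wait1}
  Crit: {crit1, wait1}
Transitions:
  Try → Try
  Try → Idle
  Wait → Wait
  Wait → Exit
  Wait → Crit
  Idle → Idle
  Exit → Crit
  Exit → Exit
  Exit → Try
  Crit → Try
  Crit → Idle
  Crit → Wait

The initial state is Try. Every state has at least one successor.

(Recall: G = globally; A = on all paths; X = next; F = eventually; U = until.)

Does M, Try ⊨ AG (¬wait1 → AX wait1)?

No

States satisfying ¬wait1 → AX wait1: {Wait, Exit, Crit}.
States satisfying AG (¬wait1 → AX wait1): ∅.
Idle is reachable from Try and violates ¬wait1 → AX wait1, so AG fails at Try.
Try ∉ Sat(AG (¬wait1 → AX wait1)).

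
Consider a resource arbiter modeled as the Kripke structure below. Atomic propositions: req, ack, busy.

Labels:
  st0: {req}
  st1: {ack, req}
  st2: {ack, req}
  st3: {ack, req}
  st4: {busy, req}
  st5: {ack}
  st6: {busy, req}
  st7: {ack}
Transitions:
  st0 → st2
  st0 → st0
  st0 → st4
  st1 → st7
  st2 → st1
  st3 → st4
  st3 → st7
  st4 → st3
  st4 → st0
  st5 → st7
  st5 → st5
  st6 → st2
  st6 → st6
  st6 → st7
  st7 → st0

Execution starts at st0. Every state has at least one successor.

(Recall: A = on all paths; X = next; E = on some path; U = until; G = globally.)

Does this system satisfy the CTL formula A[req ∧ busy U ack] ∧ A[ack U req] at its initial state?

No

States satisfying req ∧ busy: {st4, st6}.
States satisfying ack: {st1, st2, st3, st5, st7}.
States satisfying A[req ∧ busy U ack]: {st1, st2, st3, st5, st7}.
States satisfying req: {st0, st1, st2, st3, st4, st6}.
States satisfying A[ack U req]: {st0, st1, st2, st3, st4, st6, st7}.
States satisfying A[req ∧ busy U ack] ∧ A[ack U req]: {st1, st2, st3, st7}.
st0 ∉ Sat(A[req ∧ busy U ack] ∧ A[ack U req]).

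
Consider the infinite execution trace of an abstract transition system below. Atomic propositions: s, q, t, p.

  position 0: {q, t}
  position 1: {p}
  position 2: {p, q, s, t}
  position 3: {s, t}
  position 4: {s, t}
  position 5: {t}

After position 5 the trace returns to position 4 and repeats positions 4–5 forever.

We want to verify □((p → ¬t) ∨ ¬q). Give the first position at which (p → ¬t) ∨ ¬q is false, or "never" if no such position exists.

Check (p → ¬t) ∨ ¬q at each position in order: 0 ✓, 1 ✓.
At position 2 the labels are {p, q, s, t}, so (p → ¬t) ∨ ¬q is false there. This is the first violation.

2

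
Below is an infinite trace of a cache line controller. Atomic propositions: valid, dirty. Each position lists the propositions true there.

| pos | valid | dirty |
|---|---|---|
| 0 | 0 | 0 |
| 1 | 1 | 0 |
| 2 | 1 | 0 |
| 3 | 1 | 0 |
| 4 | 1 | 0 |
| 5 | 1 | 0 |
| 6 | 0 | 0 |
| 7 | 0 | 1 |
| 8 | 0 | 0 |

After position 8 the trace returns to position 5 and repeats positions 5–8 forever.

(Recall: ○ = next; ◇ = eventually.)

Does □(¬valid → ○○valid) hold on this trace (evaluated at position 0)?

Violated

¬valid → ○○valid must hold at every position from 0 onward. It fails at position 6, so □(¬valid → ○○valid) is false.
Positions where ¬valid holds: 0, 6, 7, 8.
Check ○○valid at each: 0→ok, 6→fails, 7→ok, 8→fails.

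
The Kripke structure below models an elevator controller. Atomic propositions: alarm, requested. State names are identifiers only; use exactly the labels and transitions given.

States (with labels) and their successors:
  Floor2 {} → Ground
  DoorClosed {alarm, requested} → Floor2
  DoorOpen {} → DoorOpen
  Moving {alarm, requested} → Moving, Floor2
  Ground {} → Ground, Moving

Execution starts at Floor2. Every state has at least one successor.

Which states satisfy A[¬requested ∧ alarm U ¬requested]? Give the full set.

States satisfying ¬requested ∧ alarm: ∅.
States satisfying ¬requested: {Floor2, DoorOpen, Ground}.
States satisfying A[¬requested ∧ alarm U ¬requested]: {Floor2, DoorOpen, Ground}.

{Floor2, DoorOpen, Ground}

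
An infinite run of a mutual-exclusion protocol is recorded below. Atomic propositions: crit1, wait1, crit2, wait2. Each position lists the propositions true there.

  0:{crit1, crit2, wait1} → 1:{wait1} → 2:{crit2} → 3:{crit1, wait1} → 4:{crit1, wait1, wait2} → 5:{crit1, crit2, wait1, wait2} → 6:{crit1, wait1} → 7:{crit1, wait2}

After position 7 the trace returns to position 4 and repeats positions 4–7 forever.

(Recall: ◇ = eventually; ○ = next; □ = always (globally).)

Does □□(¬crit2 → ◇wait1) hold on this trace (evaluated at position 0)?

Holds

□(¬crit2 → ◇wait1) holds at every position 0..7, and those are all positions ever visited, so □□(¬crit2 → ◇wait1) holds.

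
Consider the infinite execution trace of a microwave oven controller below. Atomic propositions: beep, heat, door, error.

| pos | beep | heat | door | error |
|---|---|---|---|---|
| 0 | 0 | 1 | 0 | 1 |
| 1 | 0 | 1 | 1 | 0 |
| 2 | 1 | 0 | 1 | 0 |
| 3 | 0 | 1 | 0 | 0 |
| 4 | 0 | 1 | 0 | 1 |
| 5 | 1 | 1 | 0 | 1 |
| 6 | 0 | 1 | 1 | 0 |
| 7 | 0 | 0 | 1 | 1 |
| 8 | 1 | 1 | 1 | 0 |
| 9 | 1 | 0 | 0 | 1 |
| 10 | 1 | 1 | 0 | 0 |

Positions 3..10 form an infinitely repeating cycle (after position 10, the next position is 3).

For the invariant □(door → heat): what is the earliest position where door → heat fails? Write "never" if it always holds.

2

Check door → heat at each position in order: 0 ✓, 1 ✓.
At position 2 the labels are {beep, door}, so door → heat is false there. This is the first violation.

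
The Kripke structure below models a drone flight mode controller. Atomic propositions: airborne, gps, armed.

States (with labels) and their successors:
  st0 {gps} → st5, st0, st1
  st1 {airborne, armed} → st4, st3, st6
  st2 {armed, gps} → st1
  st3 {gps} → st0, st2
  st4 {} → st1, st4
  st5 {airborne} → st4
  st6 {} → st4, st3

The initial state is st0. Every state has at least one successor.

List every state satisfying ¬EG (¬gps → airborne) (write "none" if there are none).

States satisfying ¬gps → airborne: {st0, st1, st2, st3, st5}.
States satisfying EG (¬gps → airborne): {st0, st1, st2, st3}.
States satisfying ¬EG (¬gps → airborne): {st4, st5, st6}.

{st4, st5, st6}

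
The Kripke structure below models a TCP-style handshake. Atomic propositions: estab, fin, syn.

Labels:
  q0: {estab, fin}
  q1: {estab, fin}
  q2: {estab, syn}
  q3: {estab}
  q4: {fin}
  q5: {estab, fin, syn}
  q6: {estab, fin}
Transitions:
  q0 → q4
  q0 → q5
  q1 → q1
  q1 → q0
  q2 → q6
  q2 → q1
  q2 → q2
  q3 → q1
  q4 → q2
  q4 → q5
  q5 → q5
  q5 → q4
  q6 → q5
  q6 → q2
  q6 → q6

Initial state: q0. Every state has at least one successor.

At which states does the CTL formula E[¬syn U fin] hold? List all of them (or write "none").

{q0, q1, q3, q4, q5, q6}

States satisfying ¬syn: {q0, q1, q3, q4, q6}.
States satisfying fin: {q0, q1, q4, q5, q6}.
States satisfying E[¬syn U fin]: {q0, q1, q3, q4, q5, q6}.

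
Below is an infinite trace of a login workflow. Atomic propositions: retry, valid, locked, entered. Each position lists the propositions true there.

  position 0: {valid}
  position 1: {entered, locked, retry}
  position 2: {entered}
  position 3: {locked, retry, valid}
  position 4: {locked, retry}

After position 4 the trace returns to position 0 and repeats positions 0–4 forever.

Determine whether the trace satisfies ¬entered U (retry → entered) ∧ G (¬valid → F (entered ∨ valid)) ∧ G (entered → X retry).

entered → X retry must hold at every position from 0 onward. It fails at position 1, so G (entered → X retry) is false.
Positions where entered holds: 1, 2.
Check X retry at each: 1→fails, 2→ok.
At position 0: ¬entered U (retry → entered) ∧ G (¬valid → F (entered ∨ valid)) is true; G (entered → X retry) is false; so ¬entered U (retry → entered) ∧ G (¬valid → F (entered ∨ valid)) ∧ G (entered → X retry) is false.

No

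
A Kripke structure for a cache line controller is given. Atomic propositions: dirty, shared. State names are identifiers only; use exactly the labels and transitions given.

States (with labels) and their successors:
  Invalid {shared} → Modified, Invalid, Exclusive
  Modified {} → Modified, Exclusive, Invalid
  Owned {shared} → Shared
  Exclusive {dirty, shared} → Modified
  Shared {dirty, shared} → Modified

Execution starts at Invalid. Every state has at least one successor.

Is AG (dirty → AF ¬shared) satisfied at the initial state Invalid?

Holds

States satisfying dirty → AF ¬shared: {Invalid, Modified, Owned, Exclusive, Shared}.
States satisfying AG (dirty → AF ¬shared): {Invalid, Modified, Owned, Exclusive, Shared}.
Every state reachable from Invalid satisfies dirty → AF ¬shared.
Invalid ∈ Sat(AG (dirty → AF ¬shared)).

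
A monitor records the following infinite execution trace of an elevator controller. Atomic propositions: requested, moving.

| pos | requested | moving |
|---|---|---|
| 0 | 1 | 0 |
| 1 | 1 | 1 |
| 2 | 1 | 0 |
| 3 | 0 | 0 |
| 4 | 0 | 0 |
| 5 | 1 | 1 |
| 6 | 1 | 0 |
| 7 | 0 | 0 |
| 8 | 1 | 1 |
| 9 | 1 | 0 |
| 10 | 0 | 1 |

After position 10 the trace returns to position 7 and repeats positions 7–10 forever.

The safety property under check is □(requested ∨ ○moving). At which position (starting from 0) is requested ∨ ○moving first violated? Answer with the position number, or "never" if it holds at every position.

3

Check requested ∨ ○moving at each position in order: 0 ✓, 1 ✓, 2 ✓.
At position 3 the labels are {} and the next position 4 has {}, so requested ∨ ○moving is false there. This is the first violation.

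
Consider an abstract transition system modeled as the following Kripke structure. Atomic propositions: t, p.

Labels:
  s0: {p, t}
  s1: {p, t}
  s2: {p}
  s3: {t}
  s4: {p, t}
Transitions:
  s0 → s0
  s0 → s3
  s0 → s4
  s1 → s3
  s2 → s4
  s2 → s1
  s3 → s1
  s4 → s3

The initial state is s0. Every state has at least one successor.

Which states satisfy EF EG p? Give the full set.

States satisfying EG p: {s0}.
States satisfying EF EG p: {s0}.

{s0}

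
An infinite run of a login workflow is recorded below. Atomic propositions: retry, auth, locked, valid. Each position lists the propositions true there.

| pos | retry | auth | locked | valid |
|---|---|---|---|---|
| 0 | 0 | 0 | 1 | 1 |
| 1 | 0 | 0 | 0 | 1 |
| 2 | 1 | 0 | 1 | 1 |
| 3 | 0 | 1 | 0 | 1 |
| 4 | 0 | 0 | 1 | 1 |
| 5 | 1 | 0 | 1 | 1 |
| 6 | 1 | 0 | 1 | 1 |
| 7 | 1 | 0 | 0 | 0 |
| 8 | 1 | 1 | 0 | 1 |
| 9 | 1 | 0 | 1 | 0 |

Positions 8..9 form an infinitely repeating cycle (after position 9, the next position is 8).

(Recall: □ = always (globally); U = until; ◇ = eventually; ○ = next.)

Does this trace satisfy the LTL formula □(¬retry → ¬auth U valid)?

Holds

¬retry → ¬auth U valid holds at every position 0..9, and those are all positions ever visited, so □(¬retry → ¬auth U valid) holds.
Positions where ¬retry holds: 0, 1, 3, 4.
Check ¬auth U valid at each: 0→ok, 1→ok, 3→ok, 4→ok.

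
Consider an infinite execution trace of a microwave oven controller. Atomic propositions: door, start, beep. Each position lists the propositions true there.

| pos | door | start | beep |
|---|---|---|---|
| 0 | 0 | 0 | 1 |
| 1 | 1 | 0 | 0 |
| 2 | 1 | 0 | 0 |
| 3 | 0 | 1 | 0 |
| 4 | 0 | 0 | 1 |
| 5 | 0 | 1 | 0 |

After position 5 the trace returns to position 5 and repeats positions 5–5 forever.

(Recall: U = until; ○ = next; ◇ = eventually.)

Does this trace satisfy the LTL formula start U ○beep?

Walking from position 0: at position 0, ○beep has not yet held and start fails, so start U ○beep is false.

No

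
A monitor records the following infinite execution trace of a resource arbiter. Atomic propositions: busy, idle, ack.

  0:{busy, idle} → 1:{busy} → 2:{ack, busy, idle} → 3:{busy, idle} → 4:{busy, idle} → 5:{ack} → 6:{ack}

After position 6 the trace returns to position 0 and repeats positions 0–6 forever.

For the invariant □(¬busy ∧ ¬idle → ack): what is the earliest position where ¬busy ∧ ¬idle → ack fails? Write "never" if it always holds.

never

¬busy ∧ ¬idle → ack holds at every position 0..6, and those are all the positions the trace ever visits, so the invariant □(¬busy ∧ ¬idle → ack) is never violated.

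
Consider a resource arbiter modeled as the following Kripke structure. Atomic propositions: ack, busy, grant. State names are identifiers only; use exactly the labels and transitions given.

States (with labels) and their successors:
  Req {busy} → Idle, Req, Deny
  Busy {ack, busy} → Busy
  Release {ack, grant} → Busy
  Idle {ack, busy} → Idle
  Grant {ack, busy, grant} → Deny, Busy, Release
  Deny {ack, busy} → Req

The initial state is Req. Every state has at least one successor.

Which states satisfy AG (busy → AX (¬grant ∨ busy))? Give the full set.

{Req, Busy, Release, Idle, Deny}

States satisfying busy → AX (¬grant ∨ busy): {Req, Busy, Release, Idle, Deny}.
States satisfying AG (busy → AX (¬grant ∨ busy)): {Req, Busy, Release, Idle, Deny}.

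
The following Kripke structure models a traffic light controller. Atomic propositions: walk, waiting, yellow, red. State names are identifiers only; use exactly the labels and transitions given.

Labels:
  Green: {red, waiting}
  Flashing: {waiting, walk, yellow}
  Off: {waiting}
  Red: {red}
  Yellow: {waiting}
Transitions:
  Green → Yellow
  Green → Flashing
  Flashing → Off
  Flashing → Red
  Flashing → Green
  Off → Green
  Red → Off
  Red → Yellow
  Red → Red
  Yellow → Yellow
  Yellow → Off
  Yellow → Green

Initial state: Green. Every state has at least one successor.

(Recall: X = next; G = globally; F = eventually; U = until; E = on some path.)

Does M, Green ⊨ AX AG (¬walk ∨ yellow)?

Holds

States satisfying AG (¬walk ∨ yellow): {Green, Flashing, Off, Red, Yellow}.
States satisfying AX AG (¬walk ∨ yellow): {Green, Flashing, Off, Red, Yellow}.
Green ∈ Sat(AX AG (¬walk ∨ yellow)).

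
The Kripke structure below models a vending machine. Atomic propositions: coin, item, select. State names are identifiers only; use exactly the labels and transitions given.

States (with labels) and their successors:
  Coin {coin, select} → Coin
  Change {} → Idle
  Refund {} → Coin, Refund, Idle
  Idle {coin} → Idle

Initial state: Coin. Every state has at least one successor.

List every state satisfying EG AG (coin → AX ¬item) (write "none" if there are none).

{Coin, Change, Refund, Idle}

States satisfying AG (coin → AX ¬item): {Coin, Change, Refund, Idle}.
States satisfying EG AG (coin → AX ¬item): {Coin, Change, Refund, Idle}.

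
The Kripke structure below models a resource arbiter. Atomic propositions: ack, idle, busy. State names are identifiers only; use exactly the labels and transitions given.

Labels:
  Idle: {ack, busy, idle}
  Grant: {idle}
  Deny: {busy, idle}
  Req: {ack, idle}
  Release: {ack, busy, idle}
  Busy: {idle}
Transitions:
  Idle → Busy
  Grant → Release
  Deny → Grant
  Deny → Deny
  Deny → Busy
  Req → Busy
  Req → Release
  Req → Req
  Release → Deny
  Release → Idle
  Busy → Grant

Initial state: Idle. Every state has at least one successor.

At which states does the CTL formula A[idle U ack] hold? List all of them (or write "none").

{Idle, Grant, Req, Release, Busy}

States satisfying idle: {Idle, Grant, Deny, Req, Release, Busy}.
States satisfying ack: {Idle, Req, Release}.
States satisfying A[idle U ack]: {Idle, Grant, Req, Release, Busy}.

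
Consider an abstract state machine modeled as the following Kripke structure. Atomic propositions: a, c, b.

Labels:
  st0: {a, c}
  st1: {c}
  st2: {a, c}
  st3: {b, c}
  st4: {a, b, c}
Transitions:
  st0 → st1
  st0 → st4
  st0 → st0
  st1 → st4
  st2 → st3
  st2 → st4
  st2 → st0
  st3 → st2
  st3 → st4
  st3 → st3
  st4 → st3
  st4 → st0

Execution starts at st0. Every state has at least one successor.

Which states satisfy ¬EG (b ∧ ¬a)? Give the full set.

States satisfying b ∧ ¬a: {st3}.
States satisfying EG (b ∧ ¬a): {st3}.
States satisfying ¬EG (b ∧ ¬a): {st0, st1, st2, st4}.

{st0, st1, st2, st4}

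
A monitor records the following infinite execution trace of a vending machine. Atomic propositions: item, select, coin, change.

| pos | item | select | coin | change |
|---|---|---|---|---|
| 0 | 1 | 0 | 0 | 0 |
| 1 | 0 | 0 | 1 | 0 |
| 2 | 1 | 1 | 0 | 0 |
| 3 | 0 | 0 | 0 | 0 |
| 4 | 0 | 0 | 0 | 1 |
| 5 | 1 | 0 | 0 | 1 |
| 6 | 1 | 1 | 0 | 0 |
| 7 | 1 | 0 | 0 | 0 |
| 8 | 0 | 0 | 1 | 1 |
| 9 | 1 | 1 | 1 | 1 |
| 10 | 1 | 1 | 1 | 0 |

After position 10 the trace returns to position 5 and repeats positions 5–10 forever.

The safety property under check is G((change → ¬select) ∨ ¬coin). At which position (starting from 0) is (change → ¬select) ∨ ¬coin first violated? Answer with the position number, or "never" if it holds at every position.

Check (change → ¬select) ∨ ¬coin at each position in order: 0 ✓, 1 ✓, 2 ✓, 3 ✓, 4 ✓, 5 ✓, 6 ✓, 7 ✓, 8 ✓.
At position 9 the labels are {change, coin, item, select}, so (change → ¬select) ∨ ¬coin is false there. This is the first violation.

9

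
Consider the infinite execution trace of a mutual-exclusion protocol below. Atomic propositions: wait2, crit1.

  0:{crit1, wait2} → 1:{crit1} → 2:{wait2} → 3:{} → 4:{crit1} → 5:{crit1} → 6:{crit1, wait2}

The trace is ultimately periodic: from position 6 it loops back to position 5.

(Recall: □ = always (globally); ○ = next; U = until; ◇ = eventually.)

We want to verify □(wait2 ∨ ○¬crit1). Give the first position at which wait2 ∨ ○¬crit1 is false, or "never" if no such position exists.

Check wait2 ∨ ○¬crit1 at each position in order: 0 ✓, 1 ✓, 2 ✓.
At position 3 the labels are {} and the next position 4 has {crit1}, so wait2 ∨ ○¬crit1 is false there. This is the first violation.

3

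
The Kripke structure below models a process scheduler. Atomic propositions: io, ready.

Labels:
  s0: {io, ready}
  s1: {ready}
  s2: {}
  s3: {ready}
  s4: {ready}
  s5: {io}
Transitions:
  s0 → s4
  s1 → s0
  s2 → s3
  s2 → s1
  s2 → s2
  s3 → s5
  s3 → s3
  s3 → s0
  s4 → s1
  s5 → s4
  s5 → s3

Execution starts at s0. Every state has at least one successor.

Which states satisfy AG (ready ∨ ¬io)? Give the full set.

{s0, s1, s4}

States satisfying ready ∨ ¬io: {s0, s1, s2, s3, s4}.
States satisfying AG (ready ∨ ¬io): {s0, s1, s4}.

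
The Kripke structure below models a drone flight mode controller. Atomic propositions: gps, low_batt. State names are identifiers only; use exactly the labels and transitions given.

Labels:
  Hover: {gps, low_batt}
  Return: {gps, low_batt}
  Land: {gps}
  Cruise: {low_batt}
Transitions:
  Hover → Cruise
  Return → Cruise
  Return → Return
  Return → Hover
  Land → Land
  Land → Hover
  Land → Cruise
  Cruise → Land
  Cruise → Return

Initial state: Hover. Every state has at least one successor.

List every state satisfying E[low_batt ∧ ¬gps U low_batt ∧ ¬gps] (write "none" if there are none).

States satisfying low_batt ∧ ¬gps: {Cruise}.
States satisfying E[low_batt ∧ ¬gps U low_batt ∧ ¬gps]: {Cruise}.

{Cruise}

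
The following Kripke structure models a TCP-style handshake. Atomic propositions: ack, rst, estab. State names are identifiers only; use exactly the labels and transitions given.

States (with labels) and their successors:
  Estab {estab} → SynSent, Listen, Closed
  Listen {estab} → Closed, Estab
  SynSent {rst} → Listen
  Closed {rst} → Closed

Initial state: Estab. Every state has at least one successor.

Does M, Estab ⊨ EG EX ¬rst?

States satisfying EX ¬rst: {Estab, Listen, SynSent}.
States satisfying EG EX ¬rst: {Estab, Listen, SynSent}.
Estab ∈ Sat(EG EX ¬rst).

Satisfied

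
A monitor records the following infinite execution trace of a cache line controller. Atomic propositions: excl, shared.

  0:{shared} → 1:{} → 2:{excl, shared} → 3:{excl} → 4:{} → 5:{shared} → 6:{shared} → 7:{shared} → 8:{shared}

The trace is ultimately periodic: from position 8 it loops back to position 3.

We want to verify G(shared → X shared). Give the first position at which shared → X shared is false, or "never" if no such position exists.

0

At position 0 the labels are {shared} and the next position 1 has {}, so shared → X shared is false there. This is the first violation.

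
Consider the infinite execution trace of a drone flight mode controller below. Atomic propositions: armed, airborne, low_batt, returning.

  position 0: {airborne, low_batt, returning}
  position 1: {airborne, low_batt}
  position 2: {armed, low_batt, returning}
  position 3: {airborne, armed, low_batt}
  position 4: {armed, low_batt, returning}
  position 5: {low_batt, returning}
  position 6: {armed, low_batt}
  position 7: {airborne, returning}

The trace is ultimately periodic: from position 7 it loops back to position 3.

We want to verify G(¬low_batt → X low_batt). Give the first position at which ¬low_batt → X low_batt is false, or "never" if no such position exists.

¬low_batt → X low_batt holds at every position 0..7, and those are all the positions the trace ever visits, so the invariant G(¬low_batt → X low_batt) is never violated.

never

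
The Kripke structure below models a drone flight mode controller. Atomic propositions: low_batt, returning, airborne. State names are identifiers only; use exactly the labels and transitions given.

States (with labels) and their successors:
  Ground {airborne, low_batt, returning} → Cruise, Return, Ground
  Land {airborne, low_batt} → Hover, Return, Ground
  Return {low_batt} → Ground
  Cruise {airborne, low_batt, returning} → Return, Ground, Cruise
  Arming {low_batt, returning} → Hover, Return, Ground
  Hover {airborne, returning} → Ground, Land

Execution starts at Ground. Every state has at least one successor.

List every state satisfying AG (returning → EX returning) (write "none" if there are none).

{Ground, Land, Return, Cruise, Arming, Hover}

States satisfying returning → EX returning: {Ground, Land, Return, Cruise, Arming, Hover}.
States satisfying AG (returning → EX returning): {Ground, Land, Return, Cruise, Arming, Hover}.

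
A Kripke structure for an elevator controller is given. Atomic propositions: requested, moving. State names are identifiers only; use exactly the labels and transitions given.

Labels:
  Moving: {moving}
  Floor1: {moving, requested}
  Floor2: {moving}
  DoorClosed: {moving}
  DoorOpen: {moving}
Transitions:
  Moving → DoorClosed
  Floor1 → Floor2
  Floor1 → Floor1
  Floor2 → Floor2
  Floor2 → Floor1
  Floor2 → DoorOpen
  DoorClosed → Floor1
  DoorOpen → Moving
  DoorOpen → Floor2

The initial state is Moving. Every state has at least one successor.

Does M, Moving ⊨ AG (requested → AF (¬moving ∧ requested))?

Violated

States satisfying requested → AF (¬moving ∧ requested): {Moving, Floor2, DoorClosed, DoorOpen}.
States satisfying AG (requested → AF (¬moving ∧ requested)): ∅.
Floor1 is reachable from Moving and violates requested → AF (¬moving ∧ requested), so AG fails at Moving.
Moving ∉ Sat(AG (requested → AF (¬moving ∧ requested))).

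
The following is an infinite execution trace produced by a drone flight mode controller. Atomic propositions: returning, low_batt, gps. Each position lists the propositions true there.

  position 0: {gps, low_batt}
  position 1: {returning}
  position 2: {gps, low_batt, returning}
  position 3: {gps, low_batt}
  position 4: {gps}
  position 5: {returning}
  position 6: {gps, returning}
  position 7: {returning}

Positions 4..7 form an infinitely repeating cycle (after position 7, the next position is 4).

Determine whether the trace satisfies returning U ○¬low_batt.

Walking from position 0: ○¬low_batt first holds at position 0, and returning holds at every earlier position along the way, so returning U ○¬low_batt holds.

Yes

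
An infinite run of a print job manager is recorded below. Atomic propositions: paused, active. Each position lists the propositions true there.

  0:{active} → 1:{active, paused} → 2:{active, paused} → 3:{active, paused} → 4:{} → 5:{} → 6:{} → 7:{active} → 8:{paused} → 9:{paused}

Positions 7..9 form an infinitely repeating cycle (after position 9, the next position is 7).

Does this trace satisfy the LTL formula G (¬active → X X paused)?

¬active → X X paused must hold at every position from 0 onward. It fails at position 4, so G (¬active → X X paused) is false.
Positions where ¬active holds: 4, 5, 6, 8, 9.
Check X X paused at each: 4→fails, 5→fails, 6→ok, 8→fails, 9→ok.

No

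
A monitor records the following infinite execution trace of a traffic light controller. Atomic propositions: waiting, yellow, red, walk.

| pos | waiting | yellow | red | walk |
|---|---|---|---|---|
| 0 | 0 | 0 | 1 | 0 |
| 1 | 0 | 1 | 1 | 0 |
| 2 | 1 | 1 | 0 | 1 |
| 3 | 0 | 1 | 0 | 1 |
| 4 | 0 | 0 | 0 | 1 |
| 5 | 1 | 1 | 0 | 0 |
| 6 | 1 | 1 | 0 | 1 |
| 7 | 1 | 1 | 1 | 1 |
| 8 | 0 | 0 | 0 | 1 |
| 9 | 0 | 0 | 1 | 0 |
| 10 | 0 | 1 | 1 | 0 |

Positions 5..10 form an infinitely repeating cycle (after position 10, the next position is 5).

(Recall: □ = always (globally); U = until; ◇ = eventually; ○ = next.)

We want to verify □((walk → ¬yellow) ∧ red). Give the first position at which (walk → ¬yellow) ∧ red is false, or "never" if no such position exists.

2

Check (walk → ¬yellow) ∧ red at each position in order: 0 ✓, 1 ✓.
At position 2 the labels are {waiting, walk, yellow}, so (walk → ¬yellow) ∧ red is false there. This is the first violation.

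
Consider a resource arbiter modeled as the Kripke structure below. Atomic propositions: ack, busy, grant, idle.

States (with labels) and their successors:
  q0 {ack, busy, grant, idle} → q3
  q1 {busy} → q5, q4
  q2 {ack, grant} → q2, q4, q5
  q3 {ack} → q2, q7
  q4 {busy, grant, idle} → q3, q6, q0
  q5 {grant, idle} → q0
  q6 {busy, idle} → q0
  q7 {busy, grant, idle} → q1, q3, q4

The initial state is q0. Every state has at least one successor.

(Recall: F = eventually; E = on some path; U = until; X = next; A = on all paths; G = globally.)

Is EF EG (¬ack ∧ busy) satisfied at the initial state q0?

Violated

States satisfying EG (¬ack ∧ busy): ∅.
States satisfying EF EG (¬ack ∧ busy): ∅.
No suitable path/successor from q0 witnesses the formula.
q0 ∉ Sat(EF EG (¬ack ∧ busy)).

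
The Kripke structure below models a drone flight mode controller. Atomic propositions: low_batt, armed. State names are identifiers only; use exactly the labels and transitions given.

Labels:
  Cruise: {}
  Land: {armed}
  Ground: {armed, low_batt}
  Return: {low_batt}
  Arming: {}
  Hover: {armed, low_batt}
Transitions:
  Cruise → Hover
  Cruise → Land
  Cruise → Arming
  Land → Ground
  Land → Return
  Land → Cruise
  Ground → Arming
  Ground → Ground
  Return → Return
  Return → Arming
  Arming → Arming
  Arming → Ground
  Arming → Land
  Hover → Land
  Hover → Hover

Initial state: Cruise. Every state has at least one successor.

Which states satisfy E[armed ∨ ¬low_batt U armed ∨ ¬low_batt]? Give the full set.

States satisfying armed ∨ ¬low_batt: {Cruise, Land, Ground, Arming, Hover}.
States satisfying E[armed ∨ ¬low_batt U armed ∨ ¬low_batt]: {Cruise, Land, Ground, Arming, Hover}.

{Cruise, Land, Ground, Arming, Hover}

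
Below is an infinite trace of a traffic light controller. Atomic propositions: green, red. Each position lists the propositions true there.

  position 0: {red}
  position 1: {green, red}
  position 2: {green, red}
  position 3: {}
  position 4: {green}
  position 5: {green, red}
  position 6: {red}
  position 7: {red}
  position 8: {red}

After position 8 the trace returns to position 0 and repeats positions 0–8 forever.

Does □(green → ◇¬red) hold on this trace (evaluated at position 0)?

green → ◇¬red holds at every position 0..8, and those are all positions ever visited, so □(green → ◇¬red) holds.
Positions where green holds: 1, 2, 4, 5.
Check ◇¬red at each: 1→ok, 2→ok, 4→ok, 5→ok.

Yes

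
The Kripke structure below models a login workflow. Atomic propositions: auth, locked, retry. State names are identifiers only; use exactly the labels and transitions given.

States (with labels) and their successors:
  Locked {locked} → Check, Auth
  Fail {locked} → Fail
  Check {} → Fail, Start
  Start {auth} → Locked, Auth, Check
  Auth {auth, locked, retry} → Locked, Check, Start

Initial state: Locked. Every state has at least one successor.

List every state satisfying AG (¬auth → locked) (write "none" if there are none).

{Fail}

States satisfying ¬auth → locked: {Locked, Fail, Start, Auth}.
States satisfying AG (¬auth → locked): {Fail}.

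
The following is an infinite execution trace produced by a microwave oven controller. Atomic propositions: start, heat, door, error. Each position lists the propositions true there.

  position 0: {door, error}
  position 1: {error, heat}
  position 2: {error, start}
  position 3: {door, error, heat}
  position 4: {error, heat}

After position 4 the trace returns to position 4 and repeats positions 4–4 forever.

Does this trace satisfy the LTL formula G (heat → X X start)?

heat → X X start must hold at every position from 0 onward. It fails at position 1, so G (heat → X X start) is false.
Positions where heat holds: 1, 3, 4.
Check X X start at each: 1→fails, 3→fails, 4→fails.

No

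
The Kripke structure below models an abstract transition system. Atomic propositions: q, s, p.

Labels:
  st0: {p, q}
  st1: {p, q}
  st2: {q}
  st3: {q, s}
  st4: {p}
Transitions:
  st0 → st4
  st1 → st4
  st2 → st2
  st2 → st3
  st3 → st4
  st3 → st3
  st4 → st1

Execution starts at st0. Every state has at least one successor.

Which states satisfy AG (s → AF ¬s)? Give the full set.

{st0, st1, st4}

States satisfying s → AF ¬s: {st0, st1, st2, st4}.
States satisfying AG (s → AF ¬s): {st0, st1, st4}.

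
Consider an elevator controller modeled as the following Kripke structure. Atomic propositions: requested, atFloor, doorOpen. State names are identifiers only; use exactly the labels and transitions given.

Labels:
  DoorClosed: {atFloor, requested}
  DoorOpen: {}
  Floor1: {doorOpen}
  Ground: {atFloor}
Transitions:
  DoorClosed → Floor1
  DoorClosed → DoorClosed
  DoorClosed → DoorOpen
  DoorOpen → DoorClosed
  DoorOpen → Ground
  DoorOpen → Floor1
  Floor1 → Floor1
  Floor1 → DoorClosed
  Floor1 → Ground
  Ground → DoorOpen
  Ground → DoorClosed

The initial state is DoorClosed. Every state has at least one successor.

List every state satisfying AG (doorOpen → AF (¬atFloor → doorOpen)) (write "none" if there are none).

States satisfying doorOpen → AF (¬atFloor → doorOpen): {DoorClosed, DoorOpen, Floor1, Ground}.
States satisfying AG (doorOpen → AF (¬atFloor → doorOpen)): {DoorClosed, DoorOpen, Floor1, Ground}.

{DoorClosed, DoorOpen, Floor1, Ground}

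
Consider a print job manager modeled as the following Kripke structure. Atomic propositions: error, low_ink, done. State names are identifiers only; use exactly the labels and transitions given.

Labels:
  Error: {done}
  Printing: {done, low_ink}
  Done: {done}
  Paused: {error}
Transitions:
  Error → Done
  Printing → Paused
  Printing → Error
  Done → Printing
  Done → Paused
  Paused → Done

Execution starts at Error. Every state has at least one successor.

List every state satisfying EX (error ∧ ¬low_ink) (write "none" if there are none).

States satisfying error ∧ ¬low_ink: {Paused}.
States satisfying EX (error ∧ ¬low_ink): {Printing, Done}.

{Printing, Done}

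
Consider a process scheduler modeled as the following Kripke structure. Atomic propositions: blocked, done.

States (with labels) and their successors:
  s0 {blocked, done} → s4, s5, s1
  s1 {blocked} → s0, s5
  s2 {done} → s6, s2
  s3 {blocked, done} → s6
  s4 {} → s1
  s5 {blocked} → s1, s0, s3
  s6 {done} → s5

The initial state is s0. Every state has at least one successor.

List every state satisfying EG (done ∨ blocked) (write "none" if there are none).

States satisfying done ∨ blocked: {s0, s1, s2, s3, s5, s6}.
States satisfying EG (done ∨ blocked): {s0, s1, s2, s3, s5, s6}.

{s0, s1, s2, s3, s5, s6}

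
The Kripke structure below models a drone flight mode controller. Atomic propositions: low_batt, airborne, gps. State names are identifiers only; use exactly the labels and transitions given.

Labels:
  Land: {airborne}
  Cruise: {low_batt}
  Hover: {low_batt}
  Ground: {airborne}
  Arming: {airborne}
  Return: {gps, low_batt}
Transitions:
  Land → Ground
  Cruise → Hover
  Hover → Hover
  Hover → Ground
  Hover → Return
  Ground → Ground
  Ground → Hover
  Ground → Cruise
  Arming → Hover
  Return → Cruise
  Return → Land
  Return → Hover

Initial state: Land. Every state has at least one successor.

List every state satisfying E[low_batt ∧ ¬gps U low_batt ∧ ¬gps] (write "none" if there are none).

{Cruise, Hover}

States satisfying low_batt ∧ ¬gps: {Cruise, Hover}.
States satisfying E[low_batt ∧ ¬gps U low_batt ∧ ¬gps]: {Cruise, Hover}.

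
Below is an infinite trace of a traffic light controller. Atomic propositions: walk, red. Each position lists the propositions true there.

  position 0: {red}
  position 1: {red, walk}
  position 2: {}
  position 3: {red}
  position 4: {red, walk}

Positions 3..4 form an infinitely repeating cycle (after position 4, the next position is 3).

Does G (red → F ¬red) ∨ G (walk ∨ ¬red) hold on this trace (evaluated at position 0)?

Does not hold

red → F ¬red must hold at every position from 0 onward. It fails at position 3, so G (red → F ¬red) is false.
Positions where red holds: 0, 1, 3, 4.
Check F ¬red at each: 0→ok, 1→ok, 3→fails, 4→fails.
walk ∨ ¬red must hold at every position from 0 onward. It fails at position 0, so G (walk ∨ ¬red) is false.
At position 0: G (red → F ¬red) is false; G (walk ∨ ¬red) is false; so G (red → F ¬red) ∨ G (walk ∨ ¬red) is false.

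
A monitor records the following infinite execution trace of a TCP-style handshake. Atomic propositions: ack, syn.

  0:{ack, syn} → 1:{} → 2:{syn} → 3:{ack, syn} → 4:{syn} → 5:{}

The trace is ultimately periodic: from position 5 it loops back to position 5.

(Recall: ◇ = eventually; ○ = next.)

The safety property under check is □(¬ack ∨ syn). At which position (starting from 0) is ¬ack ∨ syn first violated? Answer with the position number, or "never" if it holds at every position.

¬ack ∨ syn holds at every position 0..5, and those are all the positions the trace ever visits, so the invariant □(¬ack ∨ syn) is never violated.

never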